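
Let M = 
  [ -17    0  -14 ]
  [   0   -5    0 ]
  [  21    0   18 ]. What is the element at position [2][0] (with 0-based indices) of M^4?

Characteristic polynomial: λ^3 + 4λ^2 - 17λ - 60 = (λ - 4)(λ + 3)(λ + 5), so the eigenvalues are -5, -3, 4.
λ=-3: eigenvector (-1, 0, 1).
λ=-5: eigenvector (0, 1, 0).
λ=4: eigenvector (2, 0, -3).
P = [[-1, 0, 2], [0, 1, 0], [1, 0, -3]], D = diag(-3, -5, 4), P⁻¹ = [[-3, 0, -2], [0, 1, 0], [-1, 0, -1]].
M⁴ = P·diag(81, 625, 256)·P⁻¹ = [[-269, 0, -350], [0, 625, 0], [525, 0, 606]].
The requested entry is 525.

525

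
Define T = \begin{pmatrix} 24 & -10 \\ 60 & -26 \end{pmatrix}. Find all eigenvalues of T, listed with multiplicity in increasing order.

Characteristic polynomial: p(r) = r^2 + 2r - 24 = (r - 4)(r + 6).
Roots (with multiplicity): -6, 4.

-6, 4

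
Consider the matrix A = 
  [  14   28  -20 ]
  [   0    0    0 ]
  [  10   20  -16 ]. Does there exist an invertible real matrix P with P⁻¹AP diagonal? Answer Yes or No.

Yes

Characteristic polynomial: p(t) = t^3 + 2t^2 - 24t = t(t - 4)(t + 6).
All 3 eigenvalues are distinct, so A is diagonalizable.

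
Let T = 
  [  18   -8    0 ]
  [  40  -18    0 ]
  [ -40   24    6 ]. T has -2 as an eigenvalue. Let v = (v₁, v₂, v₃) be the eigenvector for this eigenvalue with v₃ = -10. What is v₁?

4

T + 2I = [[20, -8, 0], [40, -16, 0], [-40, 24, 8]].
Solving (T + 2I)v = 0 gives the eigenspace spanned by (4, 10, -10).
With v₃ = -10, v = (4, 10, -10), so v₁ = 4.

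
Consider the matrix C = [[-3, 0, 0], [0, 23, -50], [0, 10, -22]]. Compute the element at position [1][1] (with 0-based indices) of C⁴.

341

Characteristic polynomial: r^3 + 2r^2 - 9r - 18 = (r - 3)(r + 2)(r + 3), so the eigenvalues are -3, -2, 3.
r=-2: eigenvector (0, 2, 1).
r=3: eigenvector (0, 5, 2).
r=-3: eigenvector (1, 0, 0).
P = [[0, 0, 1], [2, 5, 0], [1, 2, 0]], D = diag(-2, 3, -3), P⁻¹ = [[0, -2, 5], [0, 1, -2], [1, 0, 0]].
C⁴ = P·diag(16, 81, 81)·P⁻¹ = [[81, 0, 0], [0, 341, -650], [0, 130, -244]].
The requested entry is 341.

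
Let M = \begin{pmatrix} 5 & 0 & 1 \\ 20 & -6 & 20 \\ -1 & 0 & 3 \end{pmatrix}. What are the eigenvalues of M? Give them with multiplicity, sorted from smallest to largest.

Characteristic polynomial: p(t) = t^3 - 2t^2 - 32t + 96 = (t - 4)^2(t + 6).
Roots (with multiplicity): -6, 4, 4.

-6, 4, 4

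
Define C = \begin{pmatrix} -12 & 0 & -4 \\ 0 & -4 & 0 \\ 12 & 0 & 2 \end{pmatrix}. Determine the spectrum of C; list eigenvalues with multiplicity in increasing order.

Characteristic polynomial: p(r) = r^3 + 14r^2 + 64r + 96 = (r + 4)^2(r + 6).
Roots (with multiplicity): -6, -4, -4.

-6, -4, -4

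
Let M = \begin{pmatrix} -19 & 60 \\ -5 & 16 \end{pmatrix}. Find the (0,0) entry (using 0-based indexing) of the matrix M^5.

-4099

Characteristic polynomial: s^2 + 3s - 4 = (s - 1)(s + 4), so the eigenvalues are -4, 1.
s=-4: eigenvector (4, 1).
s=1: eigenvector (3, 1).
P = [[4, 3], [1, 1]], D = diag(-4, 1), P⁻¹ = [[1, -3], [-1, 4]].
M⁵ = P·diag(-1024, 1)·P⁻¹ = [[-4099, 12300], [-1025, 3076]].
The requested entry is -4099.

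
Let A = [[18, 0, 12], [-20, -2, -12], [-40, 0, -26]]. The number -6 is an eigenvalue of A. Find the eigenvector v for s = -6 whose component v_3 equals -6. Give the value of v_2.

A + 6I = [[24, 0, 12], [-20, 4, -12], [-40, 0, -20]].
Solving (A + 6I)v = 0 gives the eigenspace spanned by (3, -3, -6).
With v_3 = -6, v = (3, -3, -6), so v_2 = -3.

-3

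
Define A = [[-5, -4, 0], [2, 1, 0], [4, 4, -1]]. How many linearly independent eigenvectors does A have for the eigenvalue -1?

A + 1I = [[-4, -4, 0], [2, 2, 0], [4, 4, 0]].
This matrix has rank 1, so its null space has dimension 3 − 1 = 2.

2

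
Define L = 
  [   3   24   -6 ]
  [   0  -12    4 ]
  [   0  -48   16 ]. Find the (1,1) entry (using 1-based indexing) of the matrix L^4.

81

Characteristic polynomial: t^3 - 7t^2 + 12t = t(t - 4)(t - 3), so the eigenvalues are 0, 3, 4.
t=3: eigenvector (1, 0, 0).
t=4: eigenvector (0, -1, -4).
t=0: eigenvector (-2, 1, 3).
P = [[1, 0, -2], [0, -1, 1], [0, -4, 3]], D = diag(3, 4, 0), P⁻¹ = [[1, 8, -2], [0, 3, -1], [0, 4, -1]].
L⁴ = P·diag(81, 256, 0)·P⁻¹ = [[81, 648, -162], [0, -768, 256], [0, -3072, 1024]].
The requested entry is 81.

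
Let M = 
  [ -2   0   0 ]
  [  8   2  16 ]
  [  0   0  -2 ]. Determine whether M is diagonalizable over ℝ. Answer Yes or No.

Characteristic polynomial: p(r) = r^3 + 2r^2 - 4r - 8 = (r - 2)(r + 2)^2.
r = -2 has algebraic multiplicity 2; rank(M + 2I) = 1, so geometric multiplicity = 2.
Every eigenvalue has geometric = algebraic multiplicity, so M is diagonalizable.

Yes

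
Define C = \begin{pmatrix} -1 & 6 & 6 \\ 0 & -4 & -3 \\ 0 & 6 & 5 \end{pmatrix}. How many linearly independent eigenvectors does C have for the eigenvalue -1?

C + 1I = [[0, 6, 6], [0, -3, -3], [0, 6, 6]].
This matrix has rank 1, so its null space has dimension 3 − 1 = 2.

2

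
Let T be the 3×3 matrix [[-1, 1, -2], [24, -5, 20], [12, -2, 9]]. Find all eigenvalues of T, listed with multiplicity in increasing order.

-1, -1, 5

Characteristic polynomial: p(r) = r^3 - 3r^2 - 9r - 5 = (r - 5)(r + 1)^2.
Roots (with multiplicity): -1, -1, 5.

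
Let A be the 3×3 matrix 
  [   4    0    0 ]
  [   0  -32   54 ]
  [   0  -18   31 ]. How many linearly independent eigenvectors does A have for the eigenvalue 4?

A − 4I = [[0, 0, 0], [0, -36, 54], [0, -18, 27]].
This matrix has rank 1, so its null space has dimension 3 − 1 = 2.

2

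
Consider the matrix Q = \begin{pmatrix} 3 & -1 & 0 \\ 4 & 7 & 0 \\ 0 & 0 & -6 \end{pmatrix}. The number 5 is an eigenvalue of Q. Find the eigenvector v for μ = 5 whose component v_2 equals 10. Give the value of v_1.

-5

Q − 5I = [[-2, -1, 0], [4, 2, 0], [0, 0, -11]].
Solving (Q − 5I)v = 0 gives the eigenspace spanned by (-5, 10, 0).
With v_2 = 10, v = (-5, 10, 0), so v_1 = -5.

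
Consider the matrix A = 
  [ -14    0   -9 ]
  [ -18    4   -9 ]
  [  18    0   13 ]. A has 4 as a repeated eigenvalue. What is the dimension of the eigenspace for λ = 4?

A − 4I = [[-18, 0, -9], [-18, 0, -9], [18, 0, 9]].
This matrix has rank 1, so its null space has dimension 3 − 1 = 2.

2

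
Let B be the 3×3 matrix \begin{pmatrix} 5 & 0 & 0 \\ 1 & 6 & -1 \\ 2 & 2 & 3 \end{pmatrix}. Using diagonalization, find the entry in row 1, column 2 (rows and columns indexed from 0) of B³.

Characteristic polynomial: t^3 - 14t^2 + 65t - 100 = (t - 5)^2(t - 4), so the eigenvalues are 4, 5, 5.
t=5: eigenvector (0, 1, 1).
t=5: eigenvector (1, 0, 1).
t=4: eigenvector (0, 1, 2).
P = [[0, 1, 0], [1, 0, 1], [1, 1, 2]], D = diag(5, 5, 4), P⁻¹ = [[1, 2, -1], [1, 0, 0], [-1, -1, 1]].
B³ = P·diag(125, 125, 64)·P⁻¹ = [[125, 0, 0], [61, 186, -61], [122, 122, 3]].
The requested entry is -61.

-61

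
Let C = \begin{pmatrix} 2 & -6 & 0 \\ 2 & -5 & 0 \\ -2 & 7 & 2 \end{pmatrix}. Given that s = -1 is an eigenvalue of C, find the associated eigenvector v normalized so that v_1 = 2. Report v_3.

C + 1I = [[3, -6, 0], [2, -4, 0], [-2, 7, 3]].
Solving (C + 1I)v = 0 gives the eigenspace spanned by (2, 1, -1).
With v_1 = 2, v = (2, 1, -1), so v_3 = -1.

-1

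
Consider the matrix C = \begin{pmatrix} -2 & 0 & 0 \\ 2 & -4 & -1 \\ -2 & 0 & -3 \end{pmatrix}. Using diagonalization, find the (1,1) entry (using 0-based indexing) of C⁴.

256

Characteristic polynomial: λ^3 + 9λ^2 + 26λ + 24 = (λ + 2)(λ + 3)(λ + 4), so the eigenvalues are -4, -3, -2.
λ=-2: eigenvector (1, 2, -2).
λ=-4: eigenvector (0, 1, 0).
λ=-3: eigenvector (0, -1, 1).
P = [[1, 0, 0], [2, 1, -1], [-2, 0, 1]], D = diag(-2, -4, -3), P⁻¹ = [[1, 0, 0], [0, 1, 1], [2, 0, 1]].
C⁴ = P·diag(16, 256, 81)·P⁻¹ = [[16, 0, 0], [-130, 256, 175], [130, 0, 81]].
The requested entry is 256.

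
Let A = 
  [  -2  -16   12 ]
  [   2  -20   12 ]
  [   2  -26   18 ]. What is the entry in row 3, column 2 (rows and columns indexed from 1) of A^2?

Characteristic polynomial: λ^3 + 4λ^2 - 36λ - 144 = (λ - 6)(λ + 4)(λ + 6), so the eigenvalues are -6, -4, 6.
λ=-4: eigenvector (2, 1, 1).
λ=-6: eigenvector (1, 1, 1).
λ=6: eigenvector (1, 1, 2).
P = [[2, 1, 1], [1, 1, 1], [1, 1, 2]], D = diag(-4, -6, 6), P⁻¹ = [[1, -1, 0], [-1, 3, -1], [0, -1, 1]].
A² = P·diag(16, 36, 36)·P⁻¹ = [[-4, 40, 0], [-20, 56, 0], [-20, 20, 36]].
The requested entry is 20.

20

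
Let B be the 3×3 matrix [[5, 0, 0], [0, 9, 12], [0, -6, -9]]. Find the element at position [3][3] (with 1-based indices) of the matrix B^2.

9

Characteristic polynomial: t^3 - 5t^2 - 9t + 45 = (t - 5)(t - 3)(t + 3), so the eigenvalues are -3, 3, 5.
t=5: eigenvector (1, 0, 0).
t=3: eigenvector (0, 2, -1).
t=-3: eigenvector (0, -1, 1).
P = [[1, 0, 0], [0, 2, -1], [0, -1, 1]], D = diag(5, 3, -3), P⁻¹ = [[1, 0, 0], [0, 1, 1], [0, 1, 2]].
B² = P·diag(25, 9, 9)·P⁻¹ = [[25, 0, 0], [0, 9, 0], [0, 0, 9]].
The requested entry is 9.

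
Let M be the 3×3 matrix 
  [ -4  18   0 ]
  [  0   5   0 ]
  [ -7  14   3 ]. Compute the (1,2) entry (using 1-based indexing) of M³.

378

Characteristic polynomial: μ^3 - 4μ^2 - 17μ + 60 = (μ - 5)(μ - 3)(μ + 4), so the eigenvalues are -4, 3, 5.
μ=-4: eigenvector (1, 0, 1).
μ=5: eigenvector (2, 1, 0).
μ=3: eigenvector (0, 0, 1).
P = [[1, 2, 0], [0, 1, 0], [1, 0, 1]], D = diag(-4, 5, 3), P⁻¹ = [[1, -2, 0], [0, 1, 0], [-1, 2, 1]].
M³ = P·diag(-64, 125, 27)·P⁻¹ = [[-64, 378, 0], [0, 125, 0], [-91, 182, 27]].
The requested entry is 378.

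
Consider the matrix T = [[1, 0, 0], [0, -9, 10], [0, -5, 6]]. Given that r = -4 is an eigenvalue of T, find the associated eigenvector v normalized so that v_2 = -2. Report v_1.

T + 4I = [[5, 0, 0], [0, -5, 10], [0, -5, 10]].
Solving (T + 4I)v = 0 gives the eigenspace spanned by (0, -2, -1).
With v_2 = -2, v = (0, -2, -1), so v_1 = 0.

0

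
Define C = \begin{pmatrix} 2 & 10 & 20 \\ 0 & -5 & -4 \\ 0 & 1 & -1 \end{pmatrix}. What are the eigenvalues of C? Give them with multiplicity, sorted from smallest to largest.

-3, -3, 2

Characteristic polynomial: p(r) = r^3 + 4r^2 - 3r - 18 = (r - 2)(r + 3)^2.
Roots (with multiplicity): -3, -3, 2.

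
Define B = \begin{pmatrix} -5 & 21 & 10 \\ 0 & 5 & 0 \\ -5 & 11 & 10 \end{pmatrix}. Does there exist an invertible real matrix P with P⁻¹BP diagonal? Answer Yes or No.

Characteristic polynomial: p(μ) = μ^3 - 10μ^2 + 25μ = μ(μ - 5)^2.
μ = 5 has algebraic multiplicity 2; rank(B − 5I) = 2, so geometric multiplicity = 1.
Geometric multiplicity < algebraic multiplicity, so B is not diagonalizable.

No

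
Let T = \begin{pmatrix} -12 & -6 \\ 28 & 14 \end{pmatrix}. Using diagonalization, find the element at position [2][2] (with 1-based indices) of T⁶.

Characteristic polynomial: r^2 - 2r = r(r - 2), so the eigenvalues are 0, 2.
r=0: eigenvector (1, -2).
r=2: eigenvector (-3, 7).
P = [[1, -3], [-2, 7]], D = diag(0, 2), P⁻¹ = [[7, 3], [2, 1]].
T⁶ = P·diag(0, 64)·P⁻¹ = [[-384, -192], [896, 448]].
The requested entry is 448.

448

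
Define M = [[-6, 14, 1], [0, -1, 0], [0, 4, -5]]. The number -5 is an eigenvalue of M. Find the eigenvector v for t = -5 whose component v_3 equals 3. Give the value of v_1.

M + 5I = [[-1, 14, 1], [0, 4, 0], [0, 4, 0]].
Solving (M + 5I)v = 0 gives the eigenspace spanned by (3, 0, 3).
With v_3 = 3, v = (3, 0, 3), so v_1 = 3.

3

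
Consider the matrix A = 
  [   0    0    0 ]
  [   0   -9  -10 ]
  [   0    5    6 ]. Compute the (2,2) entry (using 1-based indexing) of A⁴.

511

Characteristic polynomial: t^3 + 3t^2 - 4t = t(t - 1)(t + 4), so the eigenvalues are -4, 0, 1.
t=0: eigenvector (1, 0, 0).
t=1: eigenvector (0, -1, 1).
t=-4: eigenvector (0, -2, 1).
P = [[1, 0, 0], [0, -1, -2], [0, 1, 1]], D = diag(0, 1, -4), P⁻¹ = [[1, 0, 0], [0, 1, 2], [0, -1, -1]].
A⁴ = P·diag(0, 1, 256)·P⁻¹ = [[0, 0, 0], [0, 511, 510], [0, -255, -254]].
The requested entry is 511.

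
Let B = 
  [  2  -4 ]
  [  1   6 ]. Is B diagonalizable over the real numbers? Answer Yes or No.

No

Characteristic polynomial: p(t) = t^2 - 8t + 16 = (t - 4)^2.
t = 4 has algebraic multiplicity 2; rank(B − 4I) = 1, so geometric multiplicity = 1.
Geometric multiplicity < algebraic multiplicity, so B is not diagonalizable.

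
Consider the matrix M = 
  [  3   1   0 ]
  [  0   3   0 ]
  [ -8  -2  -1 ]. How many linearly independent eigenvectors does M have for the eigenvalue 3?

1

M − 3I = [[0, 1, 0], [0, 0, 0], [-8, -2, -4]].
This matrix has rank 2, so its null space has dimension 3 − 2 = 1.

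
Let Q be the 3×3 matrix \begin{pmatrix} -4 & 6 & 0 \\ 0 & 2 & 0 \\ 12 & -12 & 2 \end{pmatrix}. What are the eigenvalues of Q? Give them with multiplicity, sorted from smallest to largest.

-4, 2, 2

Characteristic polynomial: p(λ) = λ^3 - 12λ + 16 = (λ - 2)^2(λ + 4).
Roots (with multiplicity): -4, 2, 2.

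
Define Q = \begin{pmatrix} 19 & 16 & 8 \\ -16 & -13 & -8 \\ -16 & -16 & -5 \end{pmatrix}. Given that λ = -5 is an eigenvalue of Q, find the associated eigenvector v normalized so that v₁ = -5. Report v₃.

5

Q + 5I = [[24, 16, 8], [-16, -8, -8], [-16, -16, 0]].
Solving (Q + 5I)v = 0 gives the eigenspace spanned by (-5, 5, 5).
With v₁ = -5, v = (-5, 5, 5), so v₃ = 5.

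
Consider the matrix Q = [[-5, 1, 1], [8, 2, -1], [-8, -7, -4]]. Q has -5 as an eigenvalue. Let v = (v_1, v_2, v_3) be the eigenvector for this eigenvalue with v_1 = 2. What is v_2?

-2

Q + 5I = [[0, 1, 1], [8, 7, -1], [-8, -7, 1]].
Solving (Q + 5I)v = 0 gives the eigenspace spanned by (2, -2, 2).
With v_1 = 2, v = (2, -2, 2), so v_2 = -2.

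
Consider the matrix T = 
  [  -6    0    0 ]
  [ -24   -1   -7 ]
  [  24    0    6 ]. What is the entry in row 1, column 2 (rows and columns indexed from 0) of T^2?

-35

Characteristic polynomial: λ^3 + λ^2 - 36λ - 36 = (λ - 6)(λ + 1)(λ + 6), so the eigenvalues are -6, -1, 6.
λ=-6: eigenvector (1, 2, -2).
λ=6: eigenvector (0, -1, 1).
λ=-1: eigenvector (0, 1, 0).
P = [[1, 0, 0], [2, -1, 1], [-2, 1, 0]], D = diag(-6, 6, -1), P⁻¹ = [[1, 0, 0], [2, 0, 1], [0, 1, 1]].
T² = P·diag(36, 36, 1)·P⁻¹ = [[36, 0, 0], [0, 1, -35], [0, 0, 36]].
The requested entry is -35.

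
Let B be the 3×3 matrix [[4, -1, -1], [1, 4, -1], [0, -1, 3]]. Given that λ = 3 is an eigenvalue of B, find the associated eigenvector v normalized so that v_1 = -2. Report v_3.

B − 3I = [[1, -1, -1], [1, 1, -1], [0, -1, 0]].
Solving (B − 3I)v = 0 gives the eigenspace spanned by (-2, 0, -2).
With v_1 = -2, v = (-2, 0, -2), so v_3 = -2.

-2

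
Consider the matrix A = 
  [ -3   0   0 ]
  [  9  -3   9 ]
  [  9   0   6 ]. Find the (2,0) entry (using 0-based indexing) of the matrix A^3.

Characteristic polynomial: s^3 - 27s - 54 = (s - 6)(s + 3)^2, so the eigenvalues are -3, -3, 6.
s=-3: eigenvector (0, 1, 0).
s=-3: eigenvector (1, 1, -1).
s=6: eigenvector (0, 1, 1).
P = [[0, 1, 0], [1, 1, 1], [0, -1, 1]], D = diag(-3, -3, 6), P⁻¹ = [[-2, 1, -1], [1, 0, 0], [1, 0, 1]].
A³ = P·diag(-27, -27, 216)·P⁻¹ = [[-27, 0, 0], [243, -27, 243], [243, 0, 216]].
The requested entry is 243.

243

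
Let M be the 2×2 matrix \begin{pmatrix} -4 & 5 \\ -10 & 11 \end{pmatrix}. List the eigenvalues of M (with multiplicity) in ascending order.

1, 6

Characteristic polynomial: p(s) = s^2 - 7s + 6 = (s - 6)(s - 1).
Roots (with multiplicity): 1, 6.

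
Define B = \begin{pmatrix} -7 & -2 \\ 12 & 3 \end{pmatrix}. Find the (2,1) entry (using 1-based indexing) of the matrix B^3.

156

Characteristic polynomial: λ^2 + 4λ + 3 = (λ + 1)(λ + 3), so the eigenvalues are -3, -1.
λ=-3: eigenvector (1, -2).
λ=-1: eigenvector (-1, 3).
P = [[1, -1], [-2, 3]], D = diag(-3, -1), P⁻¹ = [[3, 1], [2, 1]].
B³ = P·diag(-27, -1)·P⁻¹ = [[-79, -26], [156, 51]].
The requested entry is 156.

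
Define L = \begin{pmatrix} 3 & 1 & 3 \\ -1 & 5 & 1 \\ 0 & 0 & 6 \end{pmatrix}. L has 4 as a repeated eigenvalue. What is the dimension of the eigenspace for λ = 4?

L − 4I = [[-1, 1, 3], [-1, 1, 1], [0, 0, 2]].
This matrix has rank 2, so its null space has dimension 3 − 2 = 1.

1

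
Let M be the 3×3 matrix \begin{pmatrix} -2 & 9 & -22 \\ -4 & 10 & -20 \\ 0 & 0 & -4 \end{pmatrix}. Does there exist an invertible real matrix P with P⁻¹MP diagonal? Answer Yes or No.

No

Characteristic polynomial: p(s) = s^3 - 4s^2 - 16s + 64 = (s - 4)^2(s + 4).
s = 4 has algebraic multiplicity 2; rank(M − 4I) = 2, so geometric multiplicity = 1.
Geometric multiplicity < algebraic multiplicity, so M is not diagonalizable.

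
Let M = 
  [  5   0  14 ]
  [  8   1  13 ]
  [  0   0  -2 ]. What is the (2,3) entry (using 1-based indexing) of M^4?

Characteristic polynomial: r^3 - 4r^2 - 7r + 10 = (r - 5)(r - 1)(r + 2), so the eigenvalues are -2, 1, 5.
r=5: eigenvector (1, 2, 0).
r=1: eigenvector (0, 1, 0).
r=-2: eigenvector (-2, 1, 1).
P = [[1, 0, -2], [2, 1, 1], [0, 0, 1]], D = diag(5, 1, -2), P⁻¹ = [[1, 0, 2], [-2, 1, -5], [0, 0, 1]].
M⁴ = P·diag(625, 1, 16)·P⁻¹ = [[625, 0, 1218], [1248, 1, 2511], [0, 0, 16]].
The requested entry is 2511.

2511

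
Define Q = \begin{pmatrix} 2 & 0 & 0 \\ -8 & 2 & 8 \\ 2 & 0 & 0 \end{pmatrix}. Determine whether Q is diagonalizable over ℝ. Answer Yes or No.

Yes

Characteristic polynomial: p(t) = t^3 - 4t^2 + 4t = t(t - 2)^2.
t = 2 has algebraic multiplicity 2; rank(Q − 2I) = 1, so geometric multiplicity = 2.
Every eigenvalue has geometric = algebraic multiplicity, so Q is diagonalizable.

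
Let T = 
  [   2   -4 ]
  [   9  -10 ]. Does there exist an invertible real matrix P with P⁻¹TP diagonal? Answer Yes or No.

Characteristic polynomial: p(r) = r^2 + 8r + 16 = (r + 4)^2.
r = -4 has algebraic multiplicity 2; rank(T + 4I) = 1, so geometric multiplicity = 1.
Geometric multiplicity < algebraic multiplicity, so T is not diagonalizable.

No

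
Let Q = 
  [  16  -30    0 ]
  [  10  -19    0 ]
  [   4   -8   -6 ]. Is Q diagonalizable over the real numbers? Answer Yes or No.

Characteristic polynomial: p(s) = s^3 + 9s^2 + 14s - 24 = (s - 1)(s + 4)(s + 6).
All 3 eigenvalues are distinct, so Q is diagonalizable.

Yes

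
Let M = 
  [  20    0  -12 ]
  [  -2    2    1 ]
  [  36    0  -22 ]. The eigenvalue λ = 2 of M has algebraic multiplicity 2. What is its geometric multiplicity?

M − 2I = [[18, 0, -12], [-2, 0, 1], [36, 0, -24]].
This matrix has rank 2, so its null space has dimension 3 − 2 = 1.

1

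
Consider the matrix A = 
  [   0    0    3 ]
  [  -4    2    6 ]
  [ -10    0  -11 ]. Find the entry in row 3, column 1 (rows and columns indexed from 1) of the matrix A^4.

6710

Characteristic polynomial: s^3 + 9s^2 + 8s - 60 = (s - 2)(s + 5)(s + 6), so the eigenvalues are -6, -5, 2.
s=-6: eigenvector (1, 2, -2).
s=2: eigenvector (0, 1, 0).
s=-5: eigenvector (3, 6, -5).
P = [[1, 0, 3], [2, 1, 6], [-2, 0, -5]], D = diag(-6, 2, -5), P⁻¹ = [[-5, 0, -3], [-2, 1, 0], [2, 0, 1]].
A⁴ = P·diag(1296, 16, 625)·P⁻¹ = [[-2730, 0, -2013], [-5492, 16, -4026], [6710, 0, 4651]].
The requested entry is 6710.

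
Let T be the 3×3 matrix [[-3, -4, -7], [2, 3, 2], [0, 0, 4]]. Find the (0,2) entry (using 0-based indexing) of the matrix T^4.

-255

Characteristic polynomial: s^3 - 4s^2 - s + 4 = (s - 4)(s - 1)(s + 1), so the eigenvalues are -1, 1, 4.
s=4: eigenvector (-1, 0, 1).
s=1: eigenvector (-1, 1, 0).
s=-1: eigenvector (2, -1, 0).
P = [[-1, -1, 2], [0, 1, -1], [1, 0, 0]], D = diag(4, 1, -1), P⁻¹ = [[0, 0, 1], [1, 2, 1], [1, 1, 1]].
T⁴ = P·diag(256, 1, 1)·P⁻¹ = [[1, 0, -255], [0, 1, 0], [0, 0, 256]].
The requested entry is -255.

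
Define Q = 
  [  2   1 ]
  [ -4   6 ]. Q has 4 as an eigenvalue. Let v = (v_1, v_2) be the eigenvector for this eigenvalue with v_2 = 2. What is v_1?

Q − 4I = [[-2, 1], [-4, 2]].
Solving (Q − 4I)v = 0 gives the eigenspace spanned by (1, 2).
With v_2 = 2, v = (1, 2), so v_1 = 1.

1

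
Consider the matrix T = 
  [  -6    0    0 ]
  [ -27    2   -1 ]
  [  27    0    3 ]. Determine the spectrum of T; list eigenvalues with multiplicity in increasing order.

Characteristic polynomial: p(r) = r^3 + r^2 - 24r + 36 = (r - 3)(r - 2)(r + 6).
Roots (with multiplicity): -6, 2, 3.

-6, 2, 3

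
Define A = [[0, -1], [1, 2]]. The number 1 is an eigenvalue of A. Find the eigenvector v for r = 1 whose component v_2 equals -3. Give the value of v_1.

3

A − 1I = [[-1, -1], [1, 1]].
Solving (A − 1I)v = 0 gives the eigenspace spanned by (3, -3).
With v_2 = -3, v = (3, -3), so v_1 = 3.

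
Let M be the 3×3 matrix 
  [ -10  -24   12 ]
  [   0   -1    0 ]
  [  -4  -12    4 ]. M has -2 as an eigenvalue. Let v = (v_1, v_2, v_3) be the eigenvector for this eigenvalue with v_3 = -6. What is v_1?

-9

M + 2I = [[-8, -24, 12], [0, 1, 0], [-4, -12, 6]].
Solving (M + 2I)v = 0 gives the eigenspace spanned by (-9, 0, -6).
With v_3 = -6, v = (-9, 0, -6), so v_1 = -9.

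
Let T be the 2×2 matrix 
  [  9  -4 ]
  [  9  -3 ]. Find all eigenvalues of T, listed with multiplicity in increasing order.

Characteristic polynomial: p(r) = r^2 - 6r + 9 = (r - 3)^2.
Roots (with multiplicity): 3, 3.

3, 3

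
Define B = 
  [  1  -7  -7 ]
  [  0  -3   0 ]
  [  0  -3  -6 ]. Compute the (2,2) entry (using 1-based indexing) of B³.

Characteristic polynomial: t^3 + 8t^2 + 9t - 18 = (t - 1)(t + 3)(t + 6), so the eigenvalues are -6, -3, 1.
t=1: eigenvector (1, 0, 0).
t=-3: eigenvector (0, 1, -1).
t=-6: eigenvector (1, 0, 1).
P = [[1, 0, 1], [0, 1, 0], [0, -1, 1]], D = diag(1, -3, -6), P⁻¹ = [[1, -1, -1], [0, 1, 0], [0, 1, 1]].
B³ = P·diag(1, -27, -216)·P⁻¹ = [[1, -217, -217], [0, -27, 0], [0, -189, -216]].
The requested entry is -27.

-27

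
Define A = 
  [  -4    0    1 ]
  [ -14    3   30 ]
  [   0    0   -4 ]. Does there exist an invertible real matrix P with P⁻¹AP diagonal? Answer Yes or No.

Characteristic polynomial: p(μ) = μ^3 + 5μ^2 - 8μ - 48 = (μ - 3)(μ + 4)^2.
μ = -4 has algebraic multiplicity 2; rank(A + 4I) = 2, so geometric multiplicity = 1.
Geometric multiplicity < algebraic multiplicity, so A is not diagonalizable.

No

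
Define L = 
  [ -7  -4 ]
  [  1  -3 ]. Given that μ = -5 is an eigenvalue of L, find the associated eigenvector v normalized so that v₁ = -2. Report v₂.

L + 5I = [[-2, -4], [1, 2]].
Solving (L + 5I)v = 0 gives the eigenspace spanned by (-2, 1).
With v₁ = -2, v = (-2, 1), so v₂ = 1.

1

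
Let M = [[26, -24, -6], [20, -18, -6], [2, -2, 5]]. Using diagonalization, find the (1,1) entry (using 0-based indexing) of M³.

-876

Characteristic polynomial: μ^3 - 13μ^2 + 52μ - 60 = (μ - 6)(μ - 5)(μ - 2), so the eigenvalues are 2, 5, 6.
μ=6: eigenvector (3, 2, 2).
μ=2: eigenvector (1, 1, 0).
μ=5: eigenvector (-2, -2, 1).
P = [[3, 1, -2], [2, 1, -2], [2, 0, 1]], D = diag(6, 2, 5), P⁻¹ = [[1, -1, 0], [-6, 7, 2], [-2, 2, 1]].
M³ = P·diag(216, 8, 125)·P⁻¹ = [[1100, -1092, -234], [884, -876, -234], [182, -182, 125]].
The requested entry is -876.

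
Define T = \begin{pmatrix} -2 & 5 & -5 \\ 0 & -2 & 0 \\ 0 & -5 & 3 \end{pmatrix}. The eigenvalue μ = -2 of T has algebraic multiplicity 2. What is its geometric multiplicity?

2

T + 2I = [[0, 5, -5], [0, 0, 0], [0, -5, 5]].
This matrix has rank 1, so its null space has dimension 3 − 1 = 2.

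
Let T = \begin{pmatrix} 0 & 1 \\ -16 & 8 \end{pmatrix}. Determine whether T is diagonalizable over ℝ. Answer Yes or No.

No

Characteristic polynomial: p(μ) = μ^2 - 8μ + 16 = (μ - 4)^2.
μ = 4 has algebraic multiplicity 2; rank(T − 4I) = 1, so geometric multiplicity = 1.
Geometric multiplicity < algebraic multiplicity, so T is not diagonalizable.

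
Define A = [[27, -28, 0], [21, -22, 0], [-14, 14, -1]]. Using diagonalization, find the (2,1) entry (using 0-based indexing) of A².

70

Characteristic polynomial: s^3 - 4s^2 - 11s - 6 = (s - 6)(s + 1)^2, so the eigenvalues are -1, -1, 6.
s=-1: eigenvector (1, 1, 0).
s=6: eigenvector (4, 3, -2).
s=-1: eigenvector (-1, -1, 1).
P = [[1, 4, -1], [1, 3, -1], [0, -2, 1]], D = diag(-1, 6, -1), P⁻¹ = [[-1, 2, 1], [1, -1, 0], [2, -2, 1]].
A² = P·diag(1, 36, 1)·P⁻¹ = [[141, -140, 0], [105, -104, 0], [-70, 70, 1]].
The requested entry is 70.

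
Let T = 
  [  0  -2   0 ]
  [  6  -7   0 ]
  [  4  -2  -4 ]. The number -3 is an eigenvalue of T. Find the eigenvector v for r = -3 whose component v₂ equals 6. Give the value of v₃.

T + 3I = [[3, -2, 0], [6, -4, 0], [4, -2, -1]].
Solving (T + 3I)v = 0 gives the eigenspace spanned by (4, 6, 4).
With v₂ = 6, v = (4, 6, 4), so v₃ = 4.

4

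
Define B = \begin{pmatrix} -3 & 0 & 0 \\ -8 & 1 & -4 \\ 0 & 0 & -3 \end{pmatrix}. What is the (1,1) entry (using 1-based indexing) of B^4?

81

Characteristic polynomial: s^3 + 5s^2 + 3s - 9 = (s - 1)(s + 3)^2, so the eigenvalues are -3, -3, 1.
s=-3: eigenvector (1, 0, -2).
s=1: eigenvector (0, 1, 0).
s=-3: eigenvector (0, 1, 1).
P = [[1, 0, 0], [0, 1, 1], [-2, 0, 1]], D = diag(-3, 1, -3), P⁻¹ = [[1, 0, 0], [-2, 1, -1], [2, 0, 1]].
B⁴ = P·diag(81, 1, 81)·P⁻¹ = [[81, 0, 0], [160, 1, 80], [0, 0, 81]].
The requested entry is 81.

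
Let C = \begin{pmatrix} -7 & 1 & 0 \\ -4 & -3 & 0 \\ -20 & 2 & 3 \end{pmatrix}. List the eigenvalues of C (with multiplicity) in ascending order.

-5, -5, 3

Characteristic polynomial: p(μ) = μ^3 + 7μ^2 - 5μ - 75 = (μ - 3)(μ + 5)^2.
Roots (with multiplicity): -5, -5, 3.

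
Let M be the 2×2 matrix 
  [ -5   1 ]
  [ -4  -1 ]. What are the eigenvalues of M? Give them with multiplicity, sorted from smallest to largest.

Characteristic polynomial: p(t) = t^2 + 6t + 9 = (t + 3)^2.
Roots (with multiplicity): -3, -3.

-3, -3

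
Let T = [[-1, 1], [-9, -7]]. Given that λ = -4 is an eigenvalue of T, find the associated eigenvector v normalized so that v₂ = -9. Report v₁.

T + 4I = [[3, 1], [-9, -3]].
Solving (T + 4I)v = 0 gives the eigenspace spanned by (3, -9).
With v₂ = -9, v = (3, -9), so v₁ = 3.

3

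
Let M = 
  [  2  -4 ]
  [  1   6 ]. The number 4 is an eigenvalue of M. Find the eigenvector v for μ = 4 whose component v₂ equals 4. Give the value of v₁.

M − 4I = [[-2, -4], [1, 2]].
Solving (M − 4I)v = 0 gives the eigenspace spanned by (-8, 4).
With v₂ = 4, v = (-8, 4), so v₁ = -8.

-8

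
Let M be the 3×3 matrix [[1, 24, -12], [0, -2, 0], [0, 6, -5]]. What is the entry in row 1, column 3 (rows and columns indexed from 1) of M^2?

48

Characteristic polynomial: r^3 + 6r^2 + 3r - 10 = (r - 1)(r + 2)(r + 5), so the eigenvalues are -5, -2, 1.
r=1: eigenvector (1, 0, 0).
r=-2: eigenvector (0, 1, 2).
r=-5: eigenvector (2, 0, 1).
P = [[1, 0, 2], [0, 1, 0], [0, 2, 1]], D = diag(1, -2, -5), P⁻¹ = [[1, 4, -2], [0, 1, 0], [0, -2, 1]].
M² = P·diag(1, 4, 25)·P⁻¹ = [[1, -96, 48], [0, 4, 0], [0, -42, 25]].
The requested entry is 48.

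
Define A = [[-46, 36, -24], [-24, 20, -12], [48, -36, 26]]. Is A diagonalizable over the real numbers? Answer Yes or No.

Characteristic polynomial: p(λ) = λ^3 - 12λ + 16 = (λ - 2)^2(λ + 4).
λ = 2 has algebraic multiplicity 2; rank(A − 2I) = 1, so geometric multiplicity = 2.
Every eigenvalue has geometric = algebraic multiplicity, so A is diagonalizable.

Yes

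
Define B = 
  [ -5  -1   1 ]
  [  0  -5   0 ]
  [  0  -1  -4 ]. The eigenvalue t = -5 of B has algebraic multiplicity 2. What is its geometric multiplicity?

2

B + 5I = [[0, -1, 1], [0, 0, 0], [0, -1, 1]].
This matrix has rank 1, so its null space has dimension 3 − 1 = 2.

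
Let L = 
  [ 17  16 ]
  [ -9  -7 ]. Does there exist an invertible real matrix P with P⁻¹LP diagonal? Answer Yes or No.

No

Characteristic polynomial: p(s) = s^2 - 10s + 25 = (s - 5)^2.
s = 5 has algebraic multiplicity 2; rank(L − 5I) = 1, so geometric multiplicity = 1.
Geometric multiplicity < algebraic multiplicity, so L is not diagonalizable.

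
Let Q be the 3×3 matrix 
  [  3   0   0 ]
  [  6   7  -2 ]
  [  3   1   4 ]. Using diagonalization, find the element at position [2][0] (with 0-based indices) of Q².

Characteristic polynomial: λ^3 - 14λ^2 + 63λ - 90 = (λ - 6)(λ - 5)(λ - 3), so the eigenvalues are 3, 5, 6.
λ=3: eigenvector (1, -2, -1).
λ=5: eigenvector (0, 1, 1).
λ=6: eigenvector (0, 2, 1).
P = [[1, 0, 0], [-2, 1, 2], [-1, 1, 1]], D = diag(3, 5, 6), P⁻¹ = [[1, 0, 0], [0, -1, 2], [1, 1, -1]].
Q² = P·diag(9, 25, 36)·P⁻¹ = [[9, 0, 0], [54, 47, -22], [27, 11, 14]].
The requested entry is 27.

27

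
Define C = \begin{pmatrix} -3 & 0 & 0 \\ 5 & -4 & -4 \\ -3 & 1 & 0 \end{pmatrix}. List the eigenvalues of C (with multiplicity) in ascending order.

-3, -2, -2

Characteristic polynomial: p(r) = r^3 + 7r^2 + 16r + 12 = (r + 2)^2(r + 3).
Roots (with multiplicity): -3, -2, -2.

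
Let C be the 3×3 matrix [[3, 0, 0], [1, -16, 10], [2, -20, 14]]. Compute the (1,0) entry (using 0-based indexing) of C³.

37

Characteristic polynomial: s^3 - s^2 - 30s + 72 = (s - 4)(s - 3)(s + 6), so the eigenvalues are -6, 3, 4.
s=3: eigenvector (1, -1, -2).
s=4: eigenvector (0, 1, 2).
s=-6: eigenvector (0, -1, -1).
P = [[1, 0, 0], [-1, 1, -1], [-2, 2, -1]], D = diag(3, 4, -6), P⁻¹ = [[1, 0, 0], [1, -1, 1], [0, -2, 1]].
C³ = P·diag(27, 64, -216)·P⁻¹ = [[27, 0, 0], [37, -496, 280], [74, -560, 344]].
The requested entry is 37.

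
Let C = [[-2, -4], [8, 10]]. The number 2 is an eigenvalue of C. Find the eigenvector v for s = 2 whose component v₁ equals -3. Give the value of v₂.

C − 2I = [[-4, -4], [8, 8]].
Solving (C − 2I)v = 0 gives the eigenspace spanned by (-3, 3).
With v₁ = -3, v = (-3, 3), so v₂ = 3.

3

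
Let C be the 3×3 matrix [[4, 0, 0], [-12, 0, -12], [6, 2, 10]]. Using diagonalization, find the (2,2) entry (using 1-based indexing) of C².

-24

Characteristic polynomial: t^3 - 14t^2 + 64t - 96 = (t - 6)(t - 4)^2, so the eigenvalues are 4, 4, 6.
t=4: eigenvector (1, 3, -2).
t=4: eigenvector (0, 3, -1).
t=6: eigenvector (0, -2, 1).
P = [[1, 0, 0], [3, 3, -2], [-2, -1, 1]], D = diag(4, 4, 6), P⁻¹ = [[1, 0, 0], [1, 1, 2], [3, 1, 3]].
C² = P·diag(16, 16, 36)·P⁻¹ = [[16, 0, 0], [-120, -24, -120], [60, 20, 76]].
The requested entry is -24.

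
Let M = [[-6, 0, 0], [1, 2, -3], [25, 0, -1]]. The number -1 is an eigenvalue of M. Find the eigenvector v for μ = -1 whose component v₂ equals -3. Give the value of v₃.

M + 1I = [[-5, 0, 0], [1, 3, -3], [25, 0, 0]].
Solving (M + 1I)v = 0 gives the eigenspace spanned by (0, -3, -3).
With v₂ = -3, v = (0, -3, -3), so v₃ = -3.

-3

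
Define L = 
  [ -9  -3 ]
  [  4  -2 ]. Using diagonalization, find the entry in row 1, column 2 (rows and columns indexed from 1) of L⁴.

Characteristic polynomial: s^2 + 11s + 30 = (s + 5)(s + 6), so the eigenvalues are -6, -5.
s=-6: eigenvector (1, -1).
s=-5: eigenvector (-3, 4).
P = [[1, -3], [-1, 4]], D = diag(-6, -5), P⁻¹ = [[4, 3], [1, 1]].
L⁴ = P·diag(1296, 625)·P⁻¹ = [[3309, 2013], [-2684, -1388]].
The requested entry is 2013.

2013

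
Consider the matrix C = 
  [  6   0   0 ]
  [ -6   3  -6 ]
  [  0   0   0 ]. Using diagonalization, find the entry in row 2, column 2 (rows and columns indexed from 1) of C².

9

Characteristic polynomial: t^3 - 9t^2 + 18t = t(t - 6)(t - 3), so the eigenvalues are 0, 3, 6.
t=6: eigenvector (1, -2, 0).
t=3: eigenvector (0, 1, 0).
t=0: eigenvector (0, 2, 1).
P = [[1, 0, 0], [-2, 1, 2], [0, 0, 1]], D = diag(6, 3, 0), P⁻¹ = [[1, 0, 0], [2, 1, -2], [0, 0, 1]].
C² = P·diag(36, 9, 0)·P⁻¹ = [[36, 0, 0], [-54, 9, -18], [0, 0, 0]].
The requested entry is 9.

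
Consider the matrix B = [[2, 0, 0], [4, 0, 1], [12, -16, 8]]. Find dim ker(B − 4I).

1

B − 4I = [[-2, 0, 0], [4, -4, 1], [12, -16, 4]].
This matrix has rank 2, so its null space has dimension 3 − 2 = 1.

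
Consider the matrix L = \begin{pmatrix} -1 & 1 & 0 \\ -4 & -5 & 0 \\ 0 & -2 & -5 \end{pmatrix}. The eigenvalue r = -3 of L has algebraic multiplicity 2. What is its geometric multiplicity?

L + 3I = [[2, 1, 0], [-4, -2, 0], [0, -2, -2]].
This matrix has rank 2, so its null space has dimension 3 − 2 = 1.

1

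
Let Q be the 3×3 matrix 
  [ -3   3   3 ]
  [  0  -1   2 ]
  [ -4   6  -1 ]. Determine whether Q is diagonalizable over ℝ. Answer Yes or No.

No

Characteristic polynomial: p(s) = s^3 + 5s^2 + 7s + 3 = (s + 1)^2(s + 3).
s = -1 has algebraic multiplicity 2; rank(Q + 1I) = 2, so geometric multiplicity = 1.
Geometric multiplicity < algebraic multiplicity, so Q is not diagonalizable.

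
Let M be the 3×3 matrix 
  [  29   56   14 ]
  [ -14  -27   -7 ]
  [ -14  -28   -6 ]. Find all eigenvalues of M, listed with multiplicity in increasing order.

Characteristic polynomial: p(t) = t^3 + 4t^2 - 11t + 6 = (t - 1)^2(t + 6).
Roots (with multiplicity): -6, 1, 1.

-6, 1, 1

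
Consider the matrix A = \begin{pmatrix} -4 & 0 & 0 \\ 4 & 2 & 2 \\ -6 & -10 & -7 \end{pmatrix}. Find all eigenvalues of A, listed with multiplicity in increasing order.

Characteristic polynomial: p(μ) = μ^3 + 9μ^2 + 26μ + 24 = (μ + 2)(μ + 3)(μ + 4).
Roots (with multiplicity): -4, -3, -2.

-4, -3, -2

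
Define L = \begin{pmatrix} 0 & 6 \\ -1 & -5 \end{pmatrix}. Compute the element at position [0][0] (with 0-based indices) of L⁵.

Characteristic polynomial: r^2 + 5r + 6 = (r + 2)(r + 3), so the eigenvalues are -3, -2.
r=-3: eigenvector (-2, 1).
r=-2: eigenvector (-3, 1).
P = [[-2, -3], [1, 1]], D = diag(-3, -2), P⁻¹ = [[1, 3], [-1, -2]].
L⁵ = P·diag(-243, -32)·P⁻¹ = [[390, 1266], [-211, -665]].
The requested entry is 390.

390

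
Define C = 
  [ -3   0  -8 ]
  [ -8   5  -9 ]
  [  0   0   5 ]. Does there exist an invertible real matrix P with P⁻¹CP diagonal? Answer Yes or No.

Characteristic polynomial: p(s) = s^3 - 7s^2 - 5s + 75 = (s - 5)^2(s + 3).
s = 5 has algebraic multiplicity 2; rank(C − 5I) = 2, so geometric multiplicity = 1.
Geometric multiplicity < algebraic multiplicity, so C is not diagonalizable.

No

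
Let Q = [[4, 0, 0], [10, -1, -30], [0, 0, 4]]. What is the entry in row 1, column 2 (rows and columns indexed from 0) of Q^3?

Characteristic polynomial: r^3 - 7r^2 + 8r + 16 = (r - 4)^2(r + 1), so the eigenvalues are -1, 4, 4.
r=4: eigenvector (1, 2, 0).
r=-1: eigenvector (0, 1, 0).
r=4: eigenvector (2, -2, 1).
P = [[1, 0, 2], [2, 1, -2], [0, 0, 1]], D = diag(4, -1, 4), P⁻¹ = [[1, 0, -2], [-2, 1, 6], [0, 0, 1]].
Q³ = P·diag(64, -1, 64)·P⁻¹ = [[64, 0, 0], [130, -1, -390], [0, 0, 64]].
The requested entry is -390.

-390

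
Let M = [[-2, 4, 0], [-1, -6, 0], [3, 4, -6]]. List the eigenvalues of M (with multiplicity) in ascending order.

Characteristic polynomial: p(t) = t^3 + 14t^2 + 64t + 96 = (t + 4)^2(t + 6).
Roots (with multiplicity): -6, -4, -4.

-6, -4, -4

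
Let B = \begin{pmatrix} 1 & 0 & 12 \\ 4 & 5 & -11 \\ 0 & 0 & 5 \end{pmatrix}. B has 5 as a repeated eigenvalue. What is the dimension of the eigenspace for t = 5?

1

B − 5I = [[-4, 0, 12], [4, 0, -11], [0, 0, 0]].
This matrix has rank 2, so its null space has dimension 3 − 2 = 1.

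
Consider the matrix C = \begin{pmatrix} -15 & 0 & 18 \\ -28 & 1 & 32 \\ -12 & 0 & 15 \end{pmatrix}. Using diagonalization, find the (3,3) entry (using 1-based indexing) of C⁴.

81

Characteristic polynomial: r^3 - r^2 - 9r + 9 = (r - 3)(r - 1)(r + 3), so the eigenvalues are -3, 1, 3.
r=-3: eigenvector (3, 5, 2).
r=3: eigenvector (1, 2, 1).
r=1: eigenvector (0, 1, 0).
P = [[3, 1, 0], [5, 2, 1], [2, 1, 0]], D = diag(-3, 3, 1), P⁻¹ = [[1, 0, -1], [-2, 0, 3], [-1, 1, -1]].
C⁴ = P·diag(81, 81, 1)·P⁻¹ = [[81, 0, 0], [80, 1, 80], [0, 0, 81]].
The requested entry is 81.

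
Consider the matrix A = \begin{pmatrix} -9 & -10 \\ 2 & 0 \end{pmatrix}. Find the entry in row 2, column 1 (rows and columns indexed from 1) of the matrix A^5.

Characteristic polynomial: r^2 + 9r + 20 = (r + 4)(r + 5), so the eigenvalues are -5, -4.
r=-5: eigenvector (5, -2).
r=-4: eigenvector (-2, 1).
P = [[5, -2], [-2, 1]], D = diag(-5, -4), P⁻¹ = [[1, 2], [2, 5]].
A⁵ = P·diag(-3125, -1024)·P⁻¹ = [[-11529, -21010], [4202, 7380]].
The requested entry is 4202.

4202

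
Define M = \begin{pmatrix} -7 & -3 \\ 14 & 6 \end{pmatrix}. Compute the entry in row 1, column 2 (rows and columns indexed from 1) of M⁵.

Characteristic polynomial: λ^2 + λ = λ(λ + 1), so the eigenvalues are -1, 0.
λ=0: eigenvector (3, -7).
λ=-1: eigenvector (1, -2).
P = [[3, 1], [-7, -2]], D = diag(0, -1), P⁻¹ = [[-2, -1], [7, 3]].
M⁵ = P·diag(0, -1)·P⁻¹ = [[-7, -3], [14, 6]].
The requested entry is -3.

-3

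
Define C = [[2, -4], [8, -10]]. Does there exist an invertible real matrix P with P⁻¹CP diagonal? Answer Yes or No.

Characteristic polynomial: p(r) = r^2 + 8r + 12 = (r + 2)(r + 6).
All 2 eigenvalues are distinct, so C is diagonalizable.

Yes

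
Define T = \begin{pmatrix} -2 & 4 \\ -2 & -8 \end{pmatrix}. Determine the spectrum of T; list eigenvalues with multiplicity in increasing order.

Characteristic polynomial: p(s) = s^2 + 10s + 24 = (s + 4)(s + 6).
Roots (with multiplicity): -6, -4.

-6, -4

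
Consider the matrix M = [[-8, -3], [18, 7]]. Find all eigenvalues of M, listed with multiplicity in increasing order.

Characteristic polynomial: p(μ) = μ^2 + μ - 2 = (μ - 1)(μ + 2).
Roots (with multiplicity): -2, 1.

-2, 1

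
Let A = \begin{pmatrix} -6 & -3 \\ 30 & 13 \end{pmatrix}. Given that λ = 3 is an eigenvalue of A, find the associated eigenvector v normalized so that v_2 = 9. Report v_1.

A − 3I = [[-9, -3], [30, 10]].
Solving (A − 3I)v = 0 gives the eigenspace spanned by (-3, 9).
With v_2 = 9, v = (-3, 9), so v_1 = -3.

-3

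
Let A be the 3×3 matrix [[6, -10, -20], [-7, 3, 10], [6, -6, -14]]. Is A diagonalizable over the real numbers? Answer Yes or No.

Yes

Characteristic polynomial: p(μ) = μ^3 + 5μ^2 + 2μ - 8 = (μ - 1)(μ + 2)(μ + 4).
All 3 eigenvalues are distinct, so A is diagonalizable.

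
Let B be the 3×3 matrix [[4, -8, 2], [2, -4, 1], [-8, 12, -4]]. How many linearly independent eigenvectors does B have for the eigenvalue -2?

1

B + 2I = [[6, -8, 2], [2, -2, 1], [-8, 12, -2]].
This matrix has rank 2, so its null space has dimension 3 − 2 = 1.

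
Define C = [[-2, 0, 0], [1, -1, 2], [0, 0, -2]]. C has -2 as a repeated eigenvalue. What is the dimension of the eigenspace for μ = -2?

2

C + 2I = [[0, 0, 0], [1, 1, 2], [0, 0, 0]].
This matrix has rank 1, so its null space has dimension 3 − 1 = 2.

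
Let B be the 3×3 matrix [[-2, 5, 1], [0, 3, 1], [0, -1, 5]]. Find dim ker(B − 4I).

B − 4I = [[-6, 5, 1], [0, -1, 1], [0, -1, 1]].
This matrix has rank 2, so its null space has dimension 3 − 2 = 1.

1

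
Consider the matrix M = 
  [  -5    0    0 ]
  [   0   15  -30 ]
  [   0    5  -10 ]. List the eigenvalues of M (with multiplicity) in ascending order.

-5, 0, 5

Characteristic polynomial: p(λ) = λ^3 - 25λ = λ(λ - 5)(λ + 5).
Roots (with multiplicity): -5, 0, 5.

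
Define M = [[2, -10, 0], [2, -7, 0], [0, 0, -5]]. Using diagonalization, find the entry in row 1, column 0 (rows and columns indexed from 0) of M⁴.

-130

Characteristic polynomial: λ^3 + 10λ^2 + 31λ + 30 = (λ + 2)(λ + 3)(λ + 5), so the eigenvalues are -5, -3, -2.
λ=-2: eigenvector (5, 2, 0).
λ=-5: eigenvector (0, 0, 1).
λ=-3: eigenvector (2, 1, 0).
P = [[5, 0, 2], [2, 0, 1], [0, 1, 0]], D = diag(-2, -5, -3), P⁻¹ = [[1, -2, 0], [0, 0, 1], [-2, 5, 0]].
M⁴ = P·diag(16, 625, 81)·P⁻¹ = [[-244, 650, 0], [-130, 341, 0], [0, 0, 625]].
The requested entry is -130.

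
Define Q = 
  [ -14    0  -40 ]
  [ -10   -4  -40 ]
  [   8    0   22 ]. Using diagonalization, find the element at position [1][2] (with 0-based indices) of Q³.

-2080

Characteristic polynomial: s^3 - 4s^2 - 20s + 48 = (s - 6)(s - 2)(s + 4), so the eigenvalues are -4, 2, 6.
s=2: eigenvector (5, 5, -2).
s=-4: eigenvector (0, 1, 0).
s=6: eigenvector (-2, -2, 1).
P = [[5, 0, -2], [5, 1, -2], [-2, 0, 1]], D = diag(2, -4, 6), P⁻¹ = [[1, 0, 2], [-1, 1, 0], [2, 0, 5]].
Q³ = P·diag(8, -64, 216)·P⁻¹ = [[-824, 0, -2080], [-760, -64, -2080], [416, 0, 1048]].
The requested entry is -2080.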